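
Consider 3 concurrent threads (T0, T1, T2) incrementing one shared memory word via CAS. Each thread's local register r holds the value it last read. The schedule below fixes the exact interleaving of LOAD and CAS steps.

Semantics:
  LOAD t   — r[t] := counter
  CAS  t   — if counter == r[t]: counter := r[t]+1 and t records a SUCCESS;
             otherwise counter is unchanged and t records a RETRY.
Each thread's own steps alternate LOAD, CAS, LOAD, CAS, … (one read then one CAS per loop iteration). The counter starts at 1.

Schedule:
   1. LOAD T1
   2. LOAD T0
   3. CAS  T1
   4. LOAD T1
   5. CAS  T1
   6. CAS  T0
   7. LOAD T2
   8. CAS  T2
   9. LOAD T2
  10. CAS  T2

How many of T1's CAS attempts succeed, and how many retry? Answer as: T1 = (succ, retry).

1. LOAD T1 → mem=1 r[T1]=1 [LOAD]
2. LOAD T0 → mem=1 r[T0]=1 [LOAD]
3. CAS T1 → mem=2 r[T1]=1 [OK]
4. LOAD T1 → mem=2 r[T1]=2 [LOAD]
5. CAS T1 → mem=3 r[T1]=2 [OK]
6. CAS T0 → mem=3 r[T0]=1 [RETRY]
7. LOAD T2 → mem=3 r[T2]=3 [LOAD]
8. CAS T2 → mem=4 r[T2]=3 [OK]
9. LOAD T2 → mem=4 r[T2]=4 [LOAD]
10. CAS T2 → mem=5 r[T2]=4 [OK]

T1 = (2, 0)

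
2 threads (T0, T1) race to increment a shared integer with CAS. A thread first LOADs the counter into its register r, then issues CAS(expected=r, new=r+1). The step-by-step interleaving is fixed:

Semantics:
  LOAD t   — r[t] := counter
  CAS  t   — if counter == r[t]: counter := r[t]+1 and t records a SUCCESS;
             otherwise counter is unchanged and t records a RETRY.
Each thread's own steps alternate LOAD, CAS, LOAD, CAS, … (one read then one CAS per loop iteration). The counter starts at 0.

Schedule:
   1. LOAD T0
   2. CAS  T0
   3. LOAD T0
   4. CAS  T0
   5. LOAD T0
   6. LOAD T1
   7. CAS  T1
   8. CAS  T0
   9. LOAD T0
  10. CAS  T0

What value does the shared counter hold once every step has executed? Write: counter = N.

counter = 4

#1 T0 reads 0
#2 T0 CAS(0→1) writes; counter now 1
#3 T0 reads 1
#4 T0 CAS(1→2) writes; counter now 2
#5 T0 reads 2
#6 T1 reads 2
#7 T1 CAS(2→3) writes; counter now 3
#8 T0 CAS(2→3) fails; counter now 3
#9 T0 reads 3
#10 T0 CAS(3→4) writes; counter now 4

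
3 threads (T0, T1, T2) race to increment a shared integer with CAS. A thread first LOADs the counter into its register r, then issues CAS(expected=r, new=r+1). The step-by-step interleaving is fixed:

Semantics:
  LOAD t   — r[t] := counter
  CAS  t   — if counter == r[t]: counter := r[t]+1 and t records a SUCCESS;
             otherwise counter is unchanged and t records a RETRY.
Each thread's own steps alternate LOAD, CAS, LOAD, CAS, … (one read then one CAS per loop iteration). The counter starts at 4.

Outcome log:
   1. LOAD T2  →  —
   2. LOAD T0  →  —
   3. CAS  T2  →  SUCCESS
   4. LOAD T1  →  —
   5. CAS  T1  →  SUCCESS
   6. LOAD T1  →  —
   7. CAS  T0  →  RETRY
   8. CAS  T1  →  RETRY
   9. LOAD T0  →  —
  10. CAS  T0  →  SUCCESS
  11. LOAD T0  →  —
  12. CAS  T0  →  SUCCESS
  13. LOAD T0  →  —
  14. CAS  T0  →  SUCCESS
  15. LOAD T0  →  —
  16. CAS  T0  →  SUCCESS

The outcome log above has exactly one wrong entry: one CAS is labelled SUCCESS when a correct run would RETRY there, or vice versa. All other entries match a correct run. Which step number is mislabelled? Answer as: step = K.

step = 8

Reference trace:
   1) LOAD T2:  M=4  r_T2=4
   2) LOAD T0:  M=4  r_T0=4
   3) CAS  T2:  M=5  r_T2=4 ✓
   4) LOAD T1:  M=5  r_T1=5
   5) CAS  T1:  M=6  r_T1=5 ✓
   6) LOAD T1:  M=6  r_T1=6
   7) CAS  T0:  M=6  r_T0=4 ✗
   8) CAS  T1:  M=7  r_T1=6 ✓
   9) LOAD T0:  M=7  r_T0=7
  10) CAS  T0:  M=8  r_T0=7 ✓
  11) LOAD T0:  M=8  r_T0=8
  12) CAS  T0:  M=9  r_T0=8 ✓
  13) LOAD T0:  M=9  r_T0=9
  14) CAS  T0:  M=10  r_T0=9 ✓
  15) LOAD T0:  M=10  r_T0=10
  16) CAS  T0:  M=11  r_T0=10 ✓
Mismatch at 8.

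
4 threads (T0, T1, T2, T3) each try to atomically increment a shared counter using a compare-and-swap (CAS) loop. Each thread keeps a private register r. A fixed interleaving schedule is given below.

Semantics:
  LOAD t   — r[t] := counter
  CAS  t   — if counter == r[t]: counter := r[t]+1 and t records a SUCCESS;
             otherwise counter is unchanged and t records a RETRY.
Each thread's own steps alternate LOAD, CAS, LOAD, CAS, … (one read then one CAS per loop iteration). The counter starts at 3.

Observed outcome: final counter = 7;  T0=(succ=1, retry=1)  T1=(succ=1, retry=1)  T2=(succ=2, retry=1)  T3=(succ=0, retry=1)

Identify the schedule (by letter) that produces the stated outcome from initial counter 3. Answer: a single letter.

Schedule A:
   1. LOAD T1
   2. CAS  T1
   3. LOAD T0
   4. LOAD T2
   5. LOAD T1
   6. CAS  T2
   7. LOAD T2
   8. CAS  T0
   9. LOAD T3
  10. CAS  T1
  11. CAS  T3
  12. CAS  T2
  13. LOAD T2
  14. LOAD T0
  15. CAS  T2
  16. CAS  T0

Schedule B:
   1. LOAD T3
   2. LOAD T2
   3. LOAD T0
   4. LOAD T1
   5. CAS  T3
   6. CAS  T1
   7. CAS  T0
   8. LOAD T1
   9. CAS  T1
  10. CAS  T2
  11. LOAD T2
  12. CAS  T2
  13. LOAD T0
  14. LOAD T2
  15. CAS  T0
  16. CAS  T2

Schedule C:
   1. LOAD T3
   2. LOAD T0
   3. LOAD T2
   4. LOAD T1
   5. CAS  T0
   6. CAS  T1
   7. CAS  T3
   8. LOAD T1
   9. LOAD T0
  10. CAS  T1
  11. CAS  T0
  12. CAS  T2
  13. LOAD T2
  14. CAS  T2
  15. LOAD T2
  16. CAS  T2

C

Simulating candidate C:
1. LOAD T3 → mem=3 r[T3]=3 [LOAD]
2. LOAD T0 → mem=3 r[T0]=3 [LOAD]
3. LOAD T2 → mem=3 r[T2]=3 [LOAD]
4. LOAD T1 → mem=3 r[T1]=3 [LOAD]
5. CAS T0 → mem=4 r[T0]=3 [OK]
6. CAS T1 → mem=4 r[T1]=3 [RETRY]
7. CAS T3 → mem=4 r[T3]=3 [RETRY]
8. LOAD T1 → mem=4 r[T1]=4 [LOAD]
9. LOAD T0 → mem=4 r[T0]=4 [LOAD]
10. CAS T1 → mem=5 r[T1]=4 [OK]
11. CAS T0 → mem=5 r[T0]=4 [RETRY]
12. CAS T2 → mem=5 r[T2]=3 [RETRY]
13. LOAD T2 → mem=5 r[T2]=5 [LOAD]
14. CAS T2 → mem=6 r[T2]=5 [OK]
15. LOAD T2 → mem=6 r[T2]=6 [LOAD]
16. CAS T2 → mem=7 r[T2]=6 [OK]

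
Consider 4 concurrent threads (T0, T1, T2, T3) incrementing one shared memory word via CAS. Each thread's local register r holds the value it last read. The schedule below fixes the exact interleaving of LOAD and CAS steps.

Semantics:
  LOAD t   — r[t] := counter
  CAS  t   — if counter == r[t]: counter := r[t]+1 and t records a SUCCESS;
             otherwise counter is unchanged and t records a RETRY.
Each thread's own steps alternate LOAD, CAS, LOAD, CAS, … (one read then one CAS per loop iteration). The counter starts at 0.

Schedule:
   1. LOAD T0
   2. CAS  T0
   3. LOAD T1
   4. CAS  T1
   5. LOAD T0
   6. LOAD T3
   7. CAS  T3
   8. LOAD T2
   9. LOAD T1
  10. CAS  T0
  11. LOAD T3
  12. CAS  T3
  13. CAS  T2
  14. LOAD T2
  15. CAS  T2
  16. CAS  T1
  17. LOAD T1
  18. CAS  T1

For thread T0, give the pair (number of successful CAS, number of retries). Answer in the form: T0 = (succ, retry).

T0 = (1, 1)

1. LOAD T0 → mem=0 r[T0]=0 [LOAD]
2. CAS T0 → mem=1 r[T0]=0 [OK]
3. LOAD T1 → mem=1 r[T1]=1 [LOAD]
4. CAS T1 → mem=2 r[T1]=1 [OK]
5. LOAD T0 → mem=2 r[T0]=2 [LOAD]
6. LOAD T3 → mem=2 r[T3]=2 [LOAD]
7. CAS T3 → mem=3 r[T3]=2 [OK]
8. LOAD T2 → mem=3 r[T2]=3 [LOAD]
9. LOAD T1 → mem=3 r[T1]=3 [LOAD]
10. CAS T0 → mem=3 r[T0]=2 [RETRY]
11. LOAD T3 → mem=3 r[T3]=3 [LOAD]
12. CAS T3 → mem=4 r[T3]=3 [OK]
13. CAS T2 → mem=4 r[T2]=3 [RETRY]
14. LOAD T2 → mem=4 r[T2]=4 [LOAD]
15. CAS T2 → mem=5 r[T2]=4 [OK]
16. CAS T1 → mem=5 r[T1]=3 [RETRY]
17. LOAD T1 → mem=5 r[T1]=5 [LOAD]
18. CAS T1 → mem=6 r[T1]=5 [OK]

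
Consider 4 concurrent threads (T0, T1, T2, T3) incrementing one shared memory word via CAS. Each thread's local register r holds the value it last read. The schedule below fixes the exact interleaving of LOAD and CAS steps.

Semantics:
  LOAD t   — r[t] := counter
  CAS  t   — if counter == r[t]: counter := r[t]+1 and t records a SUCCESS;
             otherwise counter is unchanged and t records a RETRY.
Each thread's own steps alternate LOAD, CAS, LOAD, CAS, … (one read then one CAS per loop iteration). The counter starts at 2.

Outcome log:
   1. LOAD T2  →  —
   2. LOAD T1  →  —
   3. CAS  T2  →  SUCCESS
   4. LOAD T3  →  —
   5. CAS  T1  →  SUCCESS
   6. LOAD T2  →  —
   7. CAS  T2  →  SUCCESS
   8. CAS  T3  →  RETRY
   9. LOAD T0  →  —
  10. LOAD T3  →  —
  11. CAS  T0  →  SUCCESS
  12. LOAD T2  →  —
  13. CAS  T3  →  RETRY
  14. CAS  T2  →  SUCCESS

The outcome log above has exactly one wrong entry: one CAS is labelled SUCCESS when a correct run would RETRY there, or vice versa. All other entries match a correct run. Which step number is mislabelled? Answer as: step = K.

step = 5

Reference trace:
T2 LOAD — after: cnt=2, r=2 — load
T1 LOAD — after: cnt=2, r=2 — load
T2 CAS — after: cnt=3, r=2 — ok
T3 LOAD — after: cnt=3, r=3 — load
T1 CAS — after: cnt=3, r=2 — retry
T2 LOAD — after: cnt=3, r=3 — load
T2 CAS — after: cnt=4, r=3 — ok
T3 CAS — after: cnt=4, r=3 — retry
T0 LOAD — after: cnt=4, r=4 — load
T3 LOAD — after: cnt=4, r=4 — load
T0 CAS — after: cnt=5, r=4 — ok
T2 LOAD — after: cnt=5, r=5 — load
T3 CAS — after: cnt=5, r=4 — retry
T2 CAS — after: cnt=6, r=5 — ok
Flip is step 5.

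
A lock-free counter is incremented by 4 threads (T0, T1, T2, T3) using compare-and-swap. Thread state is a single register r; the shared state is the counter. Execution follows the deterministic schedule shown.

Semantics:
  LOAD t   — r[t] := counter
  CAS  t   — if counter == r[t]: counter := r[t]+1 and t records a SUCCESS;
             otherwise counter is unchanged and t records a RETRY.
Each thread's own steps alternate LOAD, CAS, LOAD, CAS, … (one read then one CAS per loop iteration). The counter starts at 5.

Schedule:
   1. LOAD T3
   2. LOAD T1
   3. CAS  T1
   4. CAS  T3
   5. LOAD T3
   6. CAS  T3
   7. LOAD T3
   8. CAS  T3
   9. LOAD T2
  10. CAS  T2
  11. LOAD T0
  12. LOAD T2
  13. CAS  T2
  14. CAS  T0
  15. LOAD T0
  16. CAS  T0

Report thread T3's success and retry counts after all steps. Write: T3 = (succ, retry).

T3 = (2, 1)

[1] T3.load  rd  (counter 5, T3.r 5)
[2] T1.load  rd  (counter 5, T1.r 5)
[3] T1.cas  hit  (counter 6, T1.r 5)
[4] T3.cas  miss  (counter 6, T3.r 5)
[5] T3.load  rd  (counter 6, T3.r 6)
[6] T3.cas  hit  (counter 7, T3.r 6)
[7] T3.load  rd  (counter 7, T3.r 7)
[8] T3.cas  hit  (counter 8, T3.r 7)
[9] T2.load  rd  (counter 8, T2.r 8)
[10] T2.cas  hit  (counter 9, T2.r 8)
[11] T0.load  rd  (counter 9, T0.r 9)
[12] T2.load  rd  (counter 9, T2.r 9)
[13] T2.cas  hit  (counter 10, T2.r 9)
[14] T0.cas  miss  (counter 10, T0.r 9)
[15] T0.load  rd  (counter 10, T0.r 10)
[16] T0.cas  hit  (counter 11, T0.r 10)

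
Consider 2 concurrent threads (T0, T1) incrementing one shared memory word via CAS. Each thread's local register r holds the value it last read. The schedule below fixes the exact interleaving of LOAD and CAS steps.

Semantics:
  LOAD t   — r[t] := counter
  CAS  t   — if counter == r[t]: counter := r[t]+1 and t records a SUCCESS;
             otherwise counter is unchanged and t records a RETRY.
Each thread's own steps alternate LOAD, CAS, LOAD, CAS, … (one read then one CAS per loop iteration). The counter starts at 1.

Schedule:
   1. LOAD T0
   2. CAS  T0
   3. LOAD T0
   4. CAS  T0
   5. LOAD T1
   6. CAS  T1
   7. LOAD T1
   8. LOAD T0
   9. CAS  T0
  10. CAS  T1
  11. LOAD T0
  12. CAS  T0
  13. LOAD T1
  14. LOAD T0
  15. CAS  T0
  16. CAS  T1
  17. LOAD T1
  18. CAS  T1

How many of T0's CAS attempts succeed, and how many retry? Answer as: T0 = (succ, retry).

   1) LOAD T0:  M=1  r_T0=1
   2) CAS  T0:  M=2  r_T0=1 ✓
   3) LOAD T0:  M=2  r_T0=2
   4) CAS  T0:  M=3  r_T0=2 ✓
   5) LOAD T1:  M=3  r_T1=3
   6) CAS  T1:  M=4  r_T1=3 ✓
   7) LOAD T1:  M=4  r_T1=4
   8) LOAD T0:  M=4  r_T0=4
   9) CAS  T0:  M=5  r_T0=4 ✓
  10) CAS  T1:  M=5  r_T1=4 ✗
  11) LOAD T0:  M=5  r_T0=5
  12) CAS  T0:  M=6  r_T0=5 ✓
  13) LOAD T1:  M=6  r_T1=6
  14) LOAD T0:  M=6  r_T0=6
  15) CAS  T0:  M=7  r_T0=6 ✓
  16) CAS  T1:  M=7  r_T1=6 ✗
  17) LOAD T1:  M=7  r_T1=7
  18) CAS  T1:  M=8  r_T1=7 ✓

T0 = (5, 0)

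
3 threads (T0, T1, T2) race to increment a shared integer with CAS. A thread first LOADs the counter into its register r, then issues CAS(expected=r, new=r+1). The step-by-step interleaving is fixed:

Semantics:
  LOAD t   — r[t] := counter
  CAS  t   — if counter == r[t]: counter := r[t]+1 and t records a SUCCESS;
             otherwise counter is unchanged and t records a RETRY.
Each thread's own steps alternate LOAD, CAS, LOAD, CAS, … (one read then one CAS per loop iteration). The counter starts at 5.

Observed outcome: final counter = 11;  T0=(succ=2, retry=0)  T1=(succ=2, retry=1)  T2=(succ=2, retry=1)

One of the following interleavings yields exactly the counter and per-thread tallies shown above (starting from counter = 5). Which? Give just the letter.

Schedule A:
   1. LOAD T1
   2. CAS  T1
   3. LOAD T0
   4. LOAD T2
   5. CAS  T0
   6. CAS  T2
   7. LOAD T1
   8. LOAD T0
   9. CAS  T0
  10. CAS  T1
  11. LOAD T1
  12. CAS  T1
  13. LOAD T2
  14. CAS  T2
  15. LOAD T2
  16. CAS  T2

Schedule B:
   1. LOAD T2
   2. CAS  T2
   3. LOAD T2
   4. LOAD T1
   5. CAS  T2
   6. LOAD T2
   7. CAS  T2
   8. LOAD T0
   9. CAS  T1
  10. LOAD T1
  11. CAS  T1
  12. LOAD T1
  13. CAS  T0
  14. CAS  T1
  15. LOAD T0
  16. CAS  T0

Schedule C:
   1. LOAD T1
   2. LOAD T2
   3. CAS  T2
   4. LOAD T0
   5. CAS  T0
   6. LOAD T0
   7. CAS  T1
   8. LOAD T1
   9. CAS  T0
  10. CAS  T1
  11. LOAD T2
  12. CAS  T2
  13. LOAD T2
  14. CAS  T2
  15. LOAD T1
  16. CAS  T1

A

Simulating candidate A:
   1) LOAD T1:  M=5  r_T1=5
   2) CAS  T1:  M=6  r_T1=5 ✓
   3) LOAD T0:  M=6  r_T0=6
   4) LOAD T2:  M=6  r_T2=6
   5) CAS  T0:  M=7  r_T0=6 ✓
   6) CAS  T2:  M=7  r_T2=6 ✗
   7) LOAD T1:  M=7  r_T1=7
   8) LOAD T0:  M=7  r_T0=7
   9) CAS  T0:  M=8  r_T0=7 ✓
  10) CAS  T1:  M=8  r_T1=7 ✗
  11) LOAD T1:  M=8  r_T1=8
  12) CAS  T1:  M=9  r_T1=8 ✓
  13) LOAD T2:  M=9  r_T2=9
  14) CAS  T2:  M=10  r_T2=9 ✓
  15) LOAD T2:  M=10  r_T2=10
  16) CAS  T2:  M=11  r_T2=10 ✓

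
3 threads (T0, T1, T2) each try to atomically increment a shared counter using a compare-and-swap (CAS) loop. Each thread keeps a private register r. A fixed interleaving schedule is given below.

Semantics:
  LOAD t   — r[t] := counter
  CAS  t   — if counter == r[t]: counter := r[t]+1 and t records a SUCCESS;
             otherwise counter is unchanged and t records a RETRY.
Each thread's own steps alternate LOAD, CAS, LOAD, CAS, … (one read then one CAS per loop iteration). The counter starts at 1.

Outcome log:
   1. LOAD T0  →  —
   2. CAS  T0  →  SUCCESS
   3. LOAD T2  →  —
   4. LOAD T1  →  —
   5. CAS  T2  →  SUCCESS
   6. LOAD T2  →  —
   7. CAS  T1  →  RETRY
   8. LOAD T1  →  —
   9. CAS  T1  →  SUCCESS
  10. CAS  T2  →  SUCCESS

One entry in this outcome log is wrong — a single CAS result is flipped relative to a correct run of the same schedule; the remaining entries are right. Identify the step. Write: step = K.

Correct run:
[1] T0.load  rd  (counter 1, T0.r 1)
[2] T0.cas  hit  (counter 2, T0.r 1)
[3] T2.load  rd  (counter 2, T2.r 2)
[4] T1.load  rd  (counter 2, T1.r 2)
[5] T2.cas  hit  (counter 3, T2.r 2)
[6] T2.load  rd  (counter 3, T2.r 3)
[7] T1.cas  miss  (counter 3, T1.r 2)
[8] T1.load  rd  (counter 3, T1.r 3)
[9] T1.cas  hit  (counter 4, T1.r 3)
[10] T2.cas  miss  (counter 4, T2.r 3)
Log disagrees first at step 10.

step = 10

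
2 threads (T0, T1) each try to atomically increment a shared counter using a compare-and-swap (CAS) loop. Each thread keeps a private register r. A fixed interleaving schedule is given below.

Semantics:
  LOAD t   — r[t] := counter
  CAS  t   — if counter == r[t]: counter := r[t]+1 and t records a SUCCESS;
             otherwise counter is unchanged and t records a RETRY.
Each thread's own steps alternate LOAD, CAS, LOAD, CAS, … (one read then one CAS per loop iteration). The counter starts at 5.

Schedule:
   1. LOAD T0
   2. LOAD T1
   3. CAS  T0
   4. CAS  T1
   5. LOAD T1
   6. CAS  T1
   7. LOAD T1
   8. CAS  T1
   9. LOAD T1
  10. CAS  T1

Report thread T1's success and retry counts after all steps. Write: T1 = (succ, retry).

T1 = (3, 1)

step 1: T0 LOAD ⇒ load; ctr=5 reg=5
step 2: T1 LOAD ⇒ load; ctr=5 reg=5
step 3: T0 CAS ⇒ ok; ctr=6 reg=5
step 4: T1 CAS ⇒ retry; ctr=6 reg=5
step 5: T1 LOAD ⇒ load; ctr=6 reg=6
step 6: T1 CAS ⇒ ok; ctr=7 reg=6
step 7: T1 LOAD ⇒ load; ctr=7 reg=7
step 8: T1 CAS ⇒ ok; ctr=8 reg=7
step 9: T1 LOAD ⇒ load; ctr=8 reg=8
step 10: T1 CAS ⇒ ok; ctr=9 reg=8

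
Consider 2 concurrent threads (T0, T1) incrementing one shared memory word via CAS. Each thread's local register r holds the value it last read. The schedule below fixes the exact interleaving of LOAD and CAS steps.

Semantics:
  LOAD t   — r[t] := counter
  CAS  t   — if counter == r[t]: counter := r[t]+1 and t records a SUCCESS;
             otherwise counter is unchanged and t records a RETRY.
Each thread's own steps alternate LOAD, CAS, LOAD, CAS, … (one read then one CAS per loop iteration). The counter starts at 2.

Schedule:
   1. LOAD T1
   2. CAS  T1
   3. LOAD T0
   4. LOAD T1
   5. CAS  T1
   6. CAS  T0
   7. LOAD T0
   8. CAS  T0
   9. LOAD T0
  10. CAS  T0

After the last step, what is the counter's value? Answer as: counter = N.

counter = 6

#1 T1 reads 2
#2 T1 CAS(2→3) writes; counter now 3
#3 T0 reads 3
#4 T1 reads 3
#5 T1 CAS(3→4) writes; counter now 4
#6 T0 CAS(3→4) fails; counter now 4
#7 T0 reads 4
#8 T0 CAS(4→5) writes; counter now 5
#9 T0 reads 5
#10 T0 CAS(5→6) writes; counter now 6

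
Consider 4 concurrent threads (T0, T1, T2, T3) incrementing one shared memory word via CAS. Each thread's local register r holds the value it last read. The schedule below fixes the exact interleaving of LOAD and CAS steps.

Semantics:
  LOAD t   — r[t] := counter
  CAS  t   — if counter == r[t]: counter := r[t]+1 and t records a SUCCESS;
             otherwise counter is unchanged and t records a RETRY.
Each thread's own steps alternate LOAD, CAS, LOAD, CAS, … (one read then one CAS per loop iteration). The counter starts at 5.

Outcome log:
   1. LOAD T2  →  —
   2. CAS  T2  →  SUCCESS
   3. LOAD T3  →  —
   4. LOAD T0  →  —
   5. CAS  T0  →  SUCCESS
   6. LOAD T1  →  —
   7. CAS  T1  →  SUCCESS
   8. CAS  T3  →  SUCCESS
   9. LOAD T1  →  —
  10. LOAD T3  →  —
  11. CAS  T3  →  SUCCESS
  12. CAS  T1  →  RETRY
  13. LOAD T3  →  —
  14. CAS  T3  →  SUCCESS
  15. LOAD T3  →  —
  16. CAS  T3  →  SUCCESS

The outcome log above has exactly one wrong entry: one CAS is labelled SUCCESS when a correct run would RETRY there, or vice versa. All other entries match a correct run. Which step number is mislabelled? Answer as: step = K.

Correct run:
step 1: T2 LOAD ⇒ load; ctr=5 reg=5
step 2: T2 CAS ⇒ ok; ctr=6 reg=5
step 3: T3 LOAD ⇒ load; ctr=6 reg=6
step 4: T0 LOAD ⇒ load; ctr=6 reg=6
step 5: T0 CAS ⇒ ok; ctr=7 reg=6
step 6: T1 LOAD ⇒ load; ctr=7 reg=7
step 7: T1 CAS ⇒ ok; ctr=8 reg=7
step 8: T3 CAS ⇒ retry; ctr=8 reg=6
step 9: T1 LOAD ⇒ load; ctr=8 reg=8
step 10: T3 LOAD ⇒ load; ctr=8 reg=8
step 11: T3 CAS ⇒ ok; ctr=9 reg=8
step 12: T1 CAS ⇒ retry; ctr=9 reg=8
step 13: T3 LOAD ⇒ load; ctr=9 reg=9
step 14: T3 CAS ⇒ ok; ctr=10 reg=9
step 15: T3 LOAD ⇒ load; ctr=10 reg=10
step 16: T3 CAS ⇒ ok; ctr=11 reg=10
Mismatch at 8.

step = 8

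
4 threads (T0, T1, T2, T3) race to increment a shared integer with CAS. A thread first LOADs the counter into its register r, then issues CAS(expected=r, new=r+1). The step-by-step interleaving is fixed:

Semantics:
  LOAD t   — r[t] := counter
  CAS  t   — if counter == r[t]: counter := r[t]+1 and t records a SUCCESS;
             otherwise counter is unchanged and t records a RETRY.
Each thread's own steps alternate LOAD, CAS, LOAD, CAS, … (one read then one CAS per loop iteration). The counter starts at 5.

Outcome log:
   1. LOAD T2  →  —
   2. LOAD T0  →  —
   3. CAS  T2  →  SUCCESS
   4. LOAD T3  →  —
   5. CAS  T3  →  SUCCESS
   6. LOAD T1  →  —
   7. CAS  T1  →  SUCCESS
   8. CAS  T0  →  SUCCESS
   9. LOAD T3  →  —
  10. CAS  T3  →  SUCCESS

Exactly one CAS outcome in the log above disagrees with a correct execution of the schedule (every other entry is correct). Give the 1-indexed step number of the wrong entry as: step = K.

step = 8

Re-executing:
T2 LOAD — after: cnt=5, r=5 — load
T0 LOAD — after: cnt=5, r=5 — load
T2 CAS — after: cnt=6, r=5 — ok
T3 LOAD — after: cnt=6, r=6 — load
T3 CAS — after: cnt=7, r=6 — ok
T1 LOAD — after: cnt=7, r=7 — load
T1 CAS — after: cnt=8, r=7 — ok
T0 CAS — after: cnt=8, r=5 — retry
T3 LOAD — after: cnt=8, r=8 — load
T3 CAS — after: cnt=9, r=8 — ok
Log disagrees first at step 8.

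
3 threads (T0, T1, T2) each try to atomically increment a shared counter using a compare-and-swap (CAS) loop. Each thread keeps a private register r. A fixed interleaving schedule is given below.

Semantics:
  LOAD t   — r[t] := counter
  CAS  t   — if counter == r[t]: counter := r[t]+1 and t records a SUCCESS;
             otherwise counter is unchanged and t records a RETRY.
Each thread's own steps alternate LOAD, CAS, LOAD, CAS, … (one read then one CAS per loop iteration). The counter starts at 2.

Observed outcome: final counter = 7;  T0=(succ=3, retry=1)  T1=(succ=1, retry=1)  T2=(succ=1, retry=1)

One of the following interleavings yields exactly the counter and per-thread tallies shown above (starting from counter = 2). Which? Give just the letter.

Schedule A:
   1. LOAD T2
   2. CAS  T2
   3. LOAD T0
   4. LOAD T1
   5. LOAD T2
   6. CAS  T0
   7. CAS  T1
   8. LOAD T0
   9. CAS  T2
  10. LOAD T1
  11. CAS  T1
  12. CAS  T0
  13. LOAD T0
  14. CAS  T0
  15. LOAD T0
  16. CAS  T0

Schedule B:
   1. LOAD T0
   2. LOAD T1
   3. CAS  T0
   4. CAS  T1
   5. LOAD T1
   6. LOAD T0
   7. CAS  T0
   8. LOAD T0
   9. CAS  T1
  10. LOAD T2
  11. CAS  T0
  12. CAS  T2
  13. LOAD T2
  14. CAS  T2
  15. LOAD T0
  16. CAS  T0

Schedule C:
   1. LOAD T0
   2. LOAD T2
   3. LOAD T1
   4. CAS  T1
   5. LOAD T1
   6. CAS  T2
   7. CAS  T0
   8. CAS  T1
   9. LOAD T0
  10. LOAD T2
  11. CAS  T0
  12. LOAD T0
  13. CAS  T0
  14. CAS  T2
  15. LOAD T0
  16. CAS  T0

Tracing schedule A:
[1] T2.load  rd  (counter 2, T2.r 2)
[2] T2.cas  hit  (counter 3, T2.r 2)
[3] T0.load  rd  (counter 3, T0.r 3)
[4] T1.load  rd  (counter 3, T1.r 3)
[5] T2.load  rd  (counter 3, T2.r 3)
[6] T0.cas  hit  (counter 4, T0.r 3)
[7] T1.cas  miss  (counter 4, T1.r 3)
[8] T0.load  rd  (counter 4, T0.r 4)
[9] T2.cas  miss  (counter 4, T2.r 3)
[10] T1.load  rd  (counter 4, T1.r 4)
[11] T1.cas  hit  (counter 5, T1.r 4)
[12] T0.cas  miss  (counter 5, T0.r 4)
[13] T0.load  rd  (counter 5, T0.r 5)
[14] T0.cas  hit  (counter 6, T0.r 5)
[15] T0.load  rd  (counter 6, T0.r 6)
[16] T0.cas  hit  (counter 7, T0.r 6)

A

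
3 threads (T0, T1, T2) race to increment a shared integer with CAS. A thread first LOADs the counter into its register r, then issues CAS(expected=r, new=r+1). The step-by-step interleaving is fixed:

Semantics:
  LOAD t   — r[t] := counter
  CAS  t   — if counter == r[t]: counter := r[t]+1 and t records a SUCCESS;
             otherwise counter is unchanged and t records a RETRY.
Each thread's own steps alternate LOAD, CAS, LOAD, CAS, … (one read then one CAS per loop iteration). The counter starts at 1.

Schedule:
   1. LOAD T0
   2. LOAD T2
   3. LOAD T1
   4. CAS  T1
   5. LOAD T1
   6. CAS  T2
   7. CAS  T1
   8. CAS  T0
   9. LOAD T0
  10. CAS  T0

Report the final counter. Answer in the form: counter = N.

#1 T0 reads 1
#2 T2 reads 1
#3 T1 reads 1
#4 T1 CAS(1→2) writes; counter now 2
#5 T1 reads 2
#6 T2 CAS(1→2) fails; counter now 2
#7 T1 CAS(2→3) writes; counter now 3
#8 T0 CAS(1→2) fails; counter now 3
#9 T0 reads 3
#10 T0 CAS(3→4) writes; counter now 4

counter = 4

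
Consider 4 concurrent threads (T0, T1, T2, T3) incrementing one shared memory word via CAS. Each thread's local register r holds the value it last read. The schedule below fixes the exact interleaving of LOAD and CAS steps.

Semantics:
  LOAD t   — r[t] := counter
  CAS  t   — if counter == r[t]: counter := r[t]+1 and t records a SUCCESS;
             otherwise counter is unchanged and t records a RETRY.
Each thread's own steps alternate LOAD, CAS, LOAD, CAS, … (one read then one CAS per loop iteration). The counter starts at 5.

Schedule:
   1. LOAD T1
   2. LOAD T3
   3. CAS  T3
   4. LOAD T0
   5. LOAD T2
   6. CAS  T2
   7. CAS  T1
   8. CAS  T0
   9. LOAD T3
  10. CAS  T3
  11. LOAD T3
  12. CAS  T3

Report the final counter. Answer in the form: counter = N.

counter = 9

   1) LOAD T1:  M=5  r_T1=5
   2) LOAD T3:  M=5  r_T3=5
   3) CAS  T3:  M=6  r_T3=5 ✓
   4) LOAD T0:  M=6  r_T0=6
   5) LOAD T2:  M=6  r_T2=6
   6) CAS  T2:  M=7  r_T2=6 ✓
   7) CAS  T1:  M=7  r_T1=5 ✗
   8) CAS  T0:  M=7  r_T0=6 ✗
   9) LOAD T3:  M=7  r_T3=7
  10) CAS  T3:  M=8  r_T3=7 ✓
  11) LOAD T3:  M=8  r_T3=8
  12) CAS  T3:  M=9  r_T3=8 ✓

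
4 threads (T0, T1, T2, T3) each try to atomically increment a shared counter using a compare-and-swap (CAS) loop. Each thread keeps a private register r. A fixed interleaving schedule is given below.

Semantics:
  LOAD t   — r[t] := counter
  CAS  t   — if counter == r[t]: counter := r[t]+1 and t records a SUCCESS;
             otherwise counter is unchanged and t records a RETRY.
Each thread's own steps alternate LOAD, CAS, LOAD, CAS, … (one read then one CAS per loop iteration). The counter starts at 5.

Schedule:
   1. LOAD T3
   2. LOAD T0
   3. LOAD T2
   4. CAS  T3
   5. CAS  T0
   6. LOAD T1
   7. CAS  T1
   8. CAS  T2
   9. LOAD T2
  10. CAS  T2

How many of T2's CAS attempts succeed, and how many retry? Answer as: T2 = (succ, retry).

step 1: T3 LOAD ⇒ load; ctr=5 reg=5
step 2: T0 LOAD ⇒ load; ctr=5 reg=5
step 3: T2 LOAD ⇒ load; ctr=5 reg=5
step 4: T3 CAS ⇒ ok; ctr=6 reg=5
step 5: T0 CAS ⇒ retry; ctr=6 reg=5
step 6: T1 LOAD ⇒ load; ctr=6 reg=6
step 7: T1 CAS ⇒ ok; ctr=7 reg=6
step 8: T2 CAS ⇒ retry; ctr=7 reg=5
step 9: T2 LOAD ⇒ load; ctr=7 reg=7
step 10: T2 CAS ⇒ ok; ctr=8 reg=7

T2 = (1, 1)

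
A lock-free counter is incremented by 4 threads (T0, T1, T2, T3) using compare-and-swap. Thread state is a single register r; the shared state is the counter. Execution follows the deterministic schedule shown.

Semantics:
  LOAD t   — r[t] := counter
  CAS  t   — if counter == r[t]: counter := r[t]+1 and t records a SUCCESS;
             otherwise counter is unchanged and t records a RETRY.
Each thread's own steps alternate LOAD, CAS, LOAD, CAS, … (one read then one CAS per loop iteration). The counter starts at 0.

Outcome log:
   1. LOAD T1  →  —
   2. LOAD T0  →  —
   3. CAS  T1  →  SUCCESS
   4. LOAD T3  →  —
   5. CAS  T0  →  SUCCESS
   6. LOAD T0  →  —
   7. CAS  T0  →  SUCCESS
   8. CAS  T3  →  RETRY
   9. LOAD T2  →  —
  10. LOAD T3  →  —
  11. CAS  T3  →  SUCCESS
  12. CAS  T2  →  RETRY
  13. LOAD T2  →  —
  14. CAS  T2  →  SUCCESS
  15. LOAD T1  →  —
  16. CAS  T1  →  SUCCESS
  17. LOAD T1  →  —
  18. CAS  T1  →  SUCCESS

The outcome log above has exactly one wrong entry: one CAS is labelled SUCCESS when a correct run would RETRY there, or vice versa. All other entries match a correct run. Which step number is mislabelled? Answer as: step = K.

step = 5

Re-executing:
T1 LOAD — after: cnt=0, r=0 — load
T0 LOAD — after: cnt=0, r=0 — load
T1 CAS — after: cnt=1, r=0 — ok
T3 LOAD — after: cnt=1, r=1 — load
T0 CAS — after: cnt=1, r=0 — retry
T0 LOAD — after: cnt=1, r=1 — load
T0 CAS — after: cnt=2, r=1 — ok
T3 CAS — after: cnt=2, r=1 — retry
T2 LOAD — after: cnt=2, r=2 — load
T3 LOAD — after: cnt=2, r=2 — load
T3 CAS — after: cnt=3, r=2 — ok
T2 CAS — after: cnt=3, r=2 — retry
T2 LOAD — after: cnt=3, r=3 — load
T2 CAS — after: cnt=4, r=3 — ok
T1 LOAD — after: cnt=4, r=4 — load
T1 CAS — after: cnt=5, r=4 — ok
T1 LOAD — after: cnt=5, r=5 — load
T1 CAS — after: cnt=6, r=5 — ok
Log disagrees first at step 5.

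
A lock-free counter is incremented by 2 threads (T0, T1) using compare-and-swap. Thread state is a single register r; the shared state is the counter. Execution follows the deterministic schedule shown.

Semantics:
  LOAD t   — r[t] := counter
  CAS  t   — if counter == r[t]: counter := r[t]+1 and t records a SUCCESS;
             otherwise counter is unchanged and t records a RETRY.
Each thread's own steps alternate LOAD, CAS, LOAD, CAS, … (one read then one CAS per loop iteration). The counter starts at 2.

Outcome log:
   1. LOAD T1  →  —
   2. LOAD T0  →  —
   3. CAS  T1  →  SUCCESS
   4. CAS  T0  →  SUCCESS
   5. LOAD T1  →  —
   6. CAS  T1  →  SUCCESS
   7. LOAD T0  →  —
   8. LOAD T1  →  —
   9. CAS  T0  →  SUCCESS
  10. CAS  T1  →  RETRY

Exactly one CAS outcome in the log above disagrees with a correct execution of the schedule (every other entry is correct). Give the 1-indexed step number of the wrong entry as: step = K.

Reference trace:
[1] T1.load  rd  (counter 2, T1.r 2)
[2] T0.load  rd  (counter 2, T0.r 2)
[3] T1.cas  hit  (counter 3, T1.r 2)
[4] T0.cas  miss  (counter 3, T0.r 2)
[5] T1.load  rd  (counter 3, T1.r 3)
[6] T1.cas  hit  (counter 4, T1.r 3)
[7] T0.load  rd  (counter 4, T0.r 4)
[8] T1.load  rd  (counter 4, T1.r 4)
[9] T0.cas  hit  (counter 5, T0.r 4)
[10] T1.cas  miss  (counter 5, T1.r 4)
Mismatch at 4.

step = 4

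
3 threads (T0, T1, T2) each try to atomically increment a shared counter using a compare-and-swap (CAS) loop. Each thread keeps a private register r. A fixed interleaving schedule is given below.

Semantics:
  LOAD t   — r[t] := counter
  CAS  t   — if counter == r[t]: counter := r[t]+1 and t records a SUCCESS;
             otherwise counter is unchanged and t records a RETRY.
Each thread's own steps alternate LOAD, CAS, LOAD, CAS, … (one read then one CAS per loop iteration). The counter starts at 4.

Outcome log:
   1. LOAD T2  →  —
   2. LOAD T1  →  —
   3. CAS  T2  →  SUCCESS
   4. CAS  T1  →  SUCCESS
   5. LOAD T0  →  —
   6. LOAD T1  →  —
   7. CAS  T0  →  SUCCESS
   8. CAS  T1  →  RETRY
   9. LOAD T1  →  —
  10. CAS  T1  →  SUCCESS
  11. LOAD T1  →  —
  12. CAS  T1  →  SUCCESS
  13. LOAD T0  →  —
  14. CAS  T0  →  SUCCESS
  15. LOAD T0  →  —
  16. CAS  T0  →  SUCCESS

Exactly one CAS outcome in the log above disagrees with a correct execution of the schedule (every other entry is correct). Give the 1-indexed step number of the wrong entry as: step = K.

Reference trace:
T2 LOAD — after: cnt=4, r=4 — load
T1 LOAD — after: cnt=4, r=4 — load
T2 CAS — after: cnt=5, r=4 — ok
T1 CAS — after: cnt=5, r=4 — retry
T0 LOAD — after: cnt=5, r=5 — load
T1 LOAD — after: cnt=5, r=5 — load
T0 CAS — after: cnt=6, r=5 — ok
T1 CAS — after: cnt=6, r=5 — retry
T1 LOAD — after: cnt=6, r=6 — load
T1 CAS — after: cnt=7, r=6 — ok
T1 LOAD — after: cnt=7, r=7 — load
T1 CAS — after: cnt=8, r=7 — ok
T0 LOAD — after: cnt=8, r=8 — load
T0 CAS — after: cnt=9, r=8 — ok
T0 LOAD — after: cnt=9, r=9 — load
T0 CAS — after: cnt=10, r=9 — ok
Mismatch at 4.

step = 4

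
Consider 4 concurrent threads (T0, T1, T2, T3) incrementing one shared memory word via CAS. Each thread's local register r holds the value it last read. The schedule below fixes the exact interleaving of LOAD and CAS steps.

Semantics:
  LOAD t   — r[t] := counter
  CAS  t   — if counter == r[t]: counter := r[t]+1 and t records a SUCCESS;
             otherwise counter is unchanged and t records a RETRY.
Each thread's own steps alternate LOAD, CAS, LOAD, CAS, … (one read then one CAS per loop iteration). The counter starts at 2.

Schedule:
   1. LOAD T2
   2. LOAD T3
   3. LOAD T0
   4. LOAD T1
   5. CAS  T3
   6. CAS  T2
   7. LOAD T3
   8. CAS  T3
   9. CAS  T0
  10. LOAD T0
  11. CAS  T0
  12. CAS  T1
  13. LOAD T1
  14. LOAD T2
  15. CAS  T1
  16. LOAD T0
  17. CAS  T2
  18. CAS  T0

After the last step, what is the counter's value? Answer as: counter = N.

counter = 7

T2 LOAD — after: cnt=2, r=2 — load
T3 LOAD — after: cnt=2, r=2 — load
T0 LOAD — after: cnt=2, r=2 — load
T1 LOAD — after: cnt=2, r=2 — load
T3 CAS — after: cnt=3, r=2 — ok
T2 CAS — after: cnt=3, r=2 — retry
T3 LOAD — after: cnt=3, r=3 — load
T3 CAS — after: cnt=4, r=3 — ok
T0 CAS — after: cnt=4, r=2 — retry
T0 LOAD — after: cnt=4, r=4 — load
T0 CAS — after: cnt=5, r=4 — ok
T1 CAS — after: cnt=5, r=2 — retry
T1 LOAD — after: cnt=5, r=5 — load
T2 LOAD — after: cnt=5, r=5 — load
T1 CAS — after: cnt=6, r=5 — ok
T0 LOAD — after: cnt=6, r=6 — load
T2 CAS — after: cnt=6, r=5 — retry
T0 CAS — after: cnt=7, r=6 — ok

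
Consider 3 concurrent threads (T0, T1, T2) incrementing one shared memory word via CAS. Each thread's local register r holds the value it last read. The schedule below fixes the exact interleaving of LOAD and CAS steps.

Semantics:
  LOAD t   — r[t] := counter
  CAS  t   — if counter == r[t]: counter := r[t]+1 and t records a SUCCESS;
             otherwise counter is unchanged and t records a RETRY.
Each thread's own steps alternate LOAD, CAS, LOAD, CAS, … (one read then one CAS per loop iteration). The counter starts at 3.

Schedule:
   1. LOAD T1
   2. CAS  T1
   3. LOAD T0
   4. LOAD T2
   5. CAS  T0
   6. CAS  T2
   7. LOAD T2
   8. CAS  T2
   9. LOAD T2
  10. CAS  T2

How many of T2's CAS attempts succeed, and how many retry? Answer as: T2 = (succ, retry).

T2 = (2, 1)

step 1: T1 LOAD ⇒ load; ctr=3 reg=3
step 2: T1 CAS ⇒ ok; ctr=4 reg=3
step 3: T0 LOAD ⇒ load; ctr=4 reg=4
step 4: T2 LOAD ⇒ load; ctr=4 reg=4
step 5: T0 CAS ⇒ ok; ctr=5 reg=4
step 6: T2 CAS ⇒ retry; ctr=5 reg=4
step 7: T2 LOAD ⇒ load; ctr=5 reg=5
step 8: T2 CAS ⇒ ok; ctr=6 reg=5
step 9: T2 LOAD ⇒ load; ctr=6 reg=6
step 10: T2 CAS ⇒ ok; ctr=7 reg=6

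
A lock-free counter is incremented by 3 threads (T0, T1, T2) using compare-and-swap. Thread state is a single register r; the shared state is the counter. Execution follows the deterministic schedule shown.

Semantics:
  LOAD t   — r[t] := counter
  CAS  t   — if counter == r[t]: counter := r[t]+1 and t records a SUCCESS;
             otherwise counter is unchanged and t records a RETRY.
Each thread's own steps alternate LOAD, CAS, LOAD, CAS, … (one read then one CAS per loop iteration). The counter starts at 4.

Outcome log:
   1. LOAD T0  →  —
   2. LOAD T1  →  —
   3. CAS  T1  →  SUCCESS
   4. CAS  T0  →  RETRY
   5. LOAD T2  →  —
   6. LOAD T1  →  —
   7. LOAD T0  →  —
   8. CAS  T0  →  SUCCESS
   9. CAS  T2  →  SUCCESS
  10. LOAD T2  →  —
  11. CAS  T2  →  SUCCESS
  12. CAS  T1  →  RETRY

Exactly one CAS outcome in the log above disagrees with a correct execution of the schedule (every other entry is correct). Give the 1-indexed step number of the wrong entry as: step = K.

Reference trace:
[1] T0.load  rd  (counter 4, T0.r 4)
[2] T1.load  rd  (counter 4, T1.r 4)
[3] T1.cas  hit  (counter 5, T1.r 4)
[4] T0.cas  miss  (counter 5, T0.r 4)
[5] T2.load  rd  (counter 5, T2.r 5)
[6] T1.load  rd  (counter 5, T1.r 5)
[7] T0.load  rd  (counter 5, T0.r 5)
[8] T0.cas  hit  (counter 6, T0.r 5)
[9] T2.cas  miss  (counter 6, T2.r 5)
[10] T2.load  rd  (counter 6, T2.r 6)
[11] T2.cas  hit  (counter 7, T2.r 6)
[12] T1.cas  miss  (counter 7, T1.r 5)
Log disagrees first at step 9.

step = 9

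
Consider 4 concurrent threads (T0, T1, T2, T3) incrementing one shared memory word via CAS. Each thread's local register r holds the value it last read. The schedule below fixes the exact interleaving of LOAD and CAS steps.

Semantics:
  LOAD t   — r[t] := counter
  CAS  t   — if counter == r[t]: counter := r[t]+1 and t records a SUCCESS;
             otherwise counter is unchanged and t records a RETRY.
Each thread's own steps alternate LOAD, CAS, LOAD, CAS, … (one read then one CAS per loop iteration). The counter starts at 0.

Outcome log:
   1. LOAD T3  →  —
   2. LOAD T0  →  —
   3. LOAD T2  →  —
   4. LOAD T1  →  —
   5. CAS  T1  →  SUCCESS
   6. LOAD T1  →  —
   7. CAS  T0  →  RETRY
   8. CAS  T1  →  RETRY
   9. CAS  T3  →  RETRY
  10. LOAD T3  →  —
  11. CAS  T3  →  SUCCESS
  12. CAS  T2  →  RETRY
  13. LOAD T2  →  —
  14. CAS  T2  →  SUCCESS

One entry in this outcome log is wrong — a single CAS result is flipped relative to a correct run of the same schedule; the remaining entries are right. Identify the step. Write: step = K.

step = 8

Reference trace:
1. LOAD T3 → mem=0 r[T3]=0 [LOAD]
2. LOAD T0 → mem=0 r[T0]=0 [LOAD]
3. LOAD T2 → mem=0 r[T2]=0 [LOAD]
4. LOAD T1 → mem=0 r[T1]=0 [LOAD]
5. CAS T1 → mem=1 r[T1]=0 [OK]
6. LOAD T1 → mem=1 r[T1]=1 [LOAD]
7. CAS T0 → mem=1 r[T0]=0 [RETRY]
8. CAS T1 → mem=2 r[T1]=1 [OK]
9. CAS T3 → mem=2 r[T3]=0 [RETRY]
10. LOAD T3 → mem=2 r[T3]=2 [LOAD]
11. CAS T3 → mem=3 r[T3]=2 [OK]
12. CAS T2 → mem=3 r[T2]=0 [RETRY]
13. LOAD T2 → mem=3 r[T2]=3 [LOAD]
14. CAS T2 → mem=4 r[T2]=3 [OK]
Flip is step 8.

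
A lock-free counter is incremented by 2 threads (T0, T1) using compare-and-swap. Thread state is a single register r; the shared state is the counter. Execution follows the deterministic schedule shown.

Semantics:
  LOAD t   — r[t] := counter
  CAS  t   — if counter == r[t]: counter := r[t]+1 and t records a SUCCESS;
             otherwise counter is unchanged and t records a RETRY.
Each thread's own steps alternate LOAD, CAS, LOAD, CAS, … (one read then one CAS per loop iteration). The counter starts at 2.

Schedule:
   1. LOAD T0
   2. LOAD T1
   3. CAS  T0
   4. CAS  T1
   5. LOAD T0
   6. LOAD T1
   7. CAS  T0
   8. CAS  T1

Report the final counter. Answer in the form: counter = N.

   1) LOAD T0:  M=2  r_T0=2
   2) LOAD T1:  M=2  r_T1=2
   3) CAS  T0:  M=3  r_T0=2 ✓
   4) CAS  T1:  M=3  r_T1=2 ✗
   5) LOAD T0:  M=3  r_T0=3
   6) LOAD T1:  M=3  r_T1=3
   7) CAS  T0:  M=4  r_T0=3 ✓
   8) CAS  T1:  M=4  r_T1=3 ✗

counter = 4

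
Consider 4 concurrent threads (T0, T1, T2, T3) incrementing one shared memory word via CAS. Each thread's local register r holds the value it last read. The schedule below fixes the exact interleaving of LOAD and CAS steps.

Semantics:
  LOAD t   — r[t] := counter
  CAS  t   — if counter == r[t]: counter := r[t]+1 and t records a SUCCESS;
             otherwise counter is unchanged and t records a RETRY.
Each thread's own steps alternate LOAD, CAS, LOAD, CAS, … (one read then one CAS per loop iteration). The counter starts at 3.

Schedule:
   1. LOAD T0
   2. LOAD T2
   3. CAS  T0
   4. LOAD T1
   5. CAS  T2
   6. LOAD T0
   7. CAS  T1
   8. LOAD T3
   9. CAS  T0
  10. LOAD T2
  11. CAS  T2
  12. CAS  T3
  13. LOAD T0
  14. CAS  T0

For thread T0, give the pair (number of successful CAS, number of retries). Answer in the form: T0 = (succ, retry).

T0 = (2, 1)

T0 LOAD — after: cnt=3, r=3 — load
T2 LOAD — after: cnt=3, r=3 — load
T0 CAS — after: cnt=4, r=3 — ok
T1 LOAD — after: cnt=4, r=4 — load
T2 CAS — after: cnt=4, r=3 — retry
T0 LOAD — after: cnt=4, r=4 — load
T1 CAS — after: cnt=5, r=4 — ok
T3 LOAD — after: cnt=5, r=5 — load
T0 CAS — after: cnt=5, r=4 — retry
T2 LOAD — after: cnt=5, r=5 — load
T2 CAS — after: cnt=6, r=5 — ok
T3 CAS — after: cnt=6, r=5 — retry
T0 LOAD — after: cnt=6, r=6 — load
T0 CAS — after: cnt=7, r=6 — ok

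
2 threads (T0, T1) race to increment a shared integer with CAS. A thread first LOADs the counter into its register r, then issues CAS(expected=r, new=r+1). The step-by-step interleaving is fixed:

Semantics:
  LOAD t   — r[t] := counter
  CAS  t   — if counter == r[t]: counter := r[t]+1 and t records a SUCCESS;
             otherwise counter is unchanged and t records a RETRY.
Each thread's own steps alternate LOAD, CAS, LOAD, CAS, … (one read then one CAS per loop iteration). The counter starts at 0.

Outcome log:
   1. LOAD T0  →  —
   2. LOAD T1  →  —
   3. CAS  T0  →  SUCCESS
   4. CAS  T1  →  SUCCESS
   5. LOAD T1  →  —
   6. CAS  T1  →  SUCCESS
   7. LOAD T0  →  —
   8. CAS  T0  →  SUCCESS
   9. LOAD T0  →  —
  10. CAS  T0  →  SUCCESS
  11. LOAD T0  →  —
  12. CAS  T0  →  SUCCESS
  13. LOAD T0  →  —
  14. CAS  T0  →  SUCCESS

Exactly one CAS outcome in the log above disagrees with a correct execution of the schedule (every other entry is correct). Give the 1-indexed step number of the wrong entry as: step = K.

Correct run:
[1] T0.load  rd  (counter 0, T0.r 0)
[2] T1.load  rd  (counter 0, T1.r 0)
[3] T0.cas  hit  (counter 1, T0.r 0)
[4] T1.cas  miss  (counter 1, T1.r 0)
[5] T1.load  rd  (counter 1, T1.r 1)
[6] T1.cas  hit  (counter 2, T1.r 1)
[7] T0.load  rd  (counter 2, T0.r 2)
[8] T0.cas  hit  (counter 3, T0.r 2)
[9] T0.load  rd  (counter 3, T0.r 3)
[10] T0.cas  hit  (counter 4, T0.r 3)
[11] T0.load  rd  (counter 4, T0.r 4)
[12] T0.cas  hit  (counter 5, T0.r 4)
[13] T0.load  rd  (counter 5, T0.r 5)
[14] T0.cas  hit  (counter 6, T0.r 5)
Mismatch at 4.

step = 4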